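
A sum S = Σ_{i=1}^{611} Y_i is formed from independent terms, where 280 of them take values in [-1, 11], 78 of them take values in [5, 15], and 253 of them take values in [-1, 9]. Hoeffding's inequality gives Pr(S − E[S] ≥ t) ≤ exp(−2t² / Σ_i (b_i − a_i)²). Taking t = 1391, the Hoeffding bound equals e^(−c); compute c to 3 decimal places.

Σ(b_i − a_i)² = 280·12² + 78·10² + 253·10² = 73420.
c = 2t² / 73420 = 2·1391² / 73420 = 52.7072.

52.707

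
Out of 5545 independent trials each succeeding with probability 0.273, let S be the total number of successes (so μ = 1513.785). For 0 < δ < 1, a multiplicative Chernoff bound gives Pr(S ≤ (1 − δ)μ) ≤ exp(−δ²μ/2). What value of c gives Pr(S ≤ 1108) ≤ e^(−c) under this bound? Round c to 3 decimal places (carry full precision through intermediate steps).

Write 1108 = (1 − δ)μ, so δ = 1 − 1108/1513.785 = 0.2680599…
Then the exponent is δ²μ/2 = (μ − 1108)²/(2μ) = 54.387336.

54.387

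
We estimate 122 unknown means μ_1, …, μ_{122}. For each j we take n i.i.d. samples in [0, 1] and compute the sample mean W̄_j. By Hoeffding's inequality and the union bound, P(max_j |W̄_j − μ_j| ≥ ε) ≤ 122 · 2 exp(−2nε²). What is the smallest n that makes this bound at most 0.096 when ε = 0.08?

Need 2·122·exp(−2nε²) ≤ 0.096, i.e. exp(−2nε²) ≤ 0.096/244.
So 2nε² ≥ ln(244/0.096) = 7.840575.
Hence n ≥ 7.840575/(2·0.08²) = 612.545.
The smallest integer n is 613.

613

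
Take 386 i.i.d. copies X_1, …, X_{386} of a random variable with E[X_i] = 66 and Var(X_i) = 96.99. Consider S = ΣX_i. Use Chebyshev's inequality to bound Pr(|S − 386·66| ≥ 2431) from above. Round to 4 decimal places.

0.0063

Var(S) = n·Var(X_i) = 386·96.99 = 37438.14.
Chebyshev: Pr(|S − 386·66| ≥ 2431) ≤ Var(S)/2431² = 37438.14/5909761 = 0.0063.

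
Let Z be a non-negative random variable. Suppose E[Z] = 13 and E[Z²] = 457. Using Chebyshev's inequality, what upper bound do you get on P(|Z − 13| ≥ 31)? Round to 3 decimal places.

0.300

Var(Z) = E[Z²] − (E[Z])² = 457 − 169 = 288.
Chebyshev's inequality: P(|Z − μ| ≥ t) ≤ Var(Z)/t² = 288/961 = 0.2997.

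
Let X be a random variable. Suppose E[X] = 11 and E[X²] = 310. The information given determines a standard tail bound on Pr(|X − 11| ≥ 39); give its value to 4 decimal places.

The first two moments determine the variance, so Chebyshev's inequality is the sharpest standard bound available.
Var(X) = E[X²] − (E[X])² = 310 − 121 = 189.
Chebyshev's inequality: Pr(|X − μ| ≥ t) ≤ Var(X)/t² = 189/1521 = 0.1243.

0.1243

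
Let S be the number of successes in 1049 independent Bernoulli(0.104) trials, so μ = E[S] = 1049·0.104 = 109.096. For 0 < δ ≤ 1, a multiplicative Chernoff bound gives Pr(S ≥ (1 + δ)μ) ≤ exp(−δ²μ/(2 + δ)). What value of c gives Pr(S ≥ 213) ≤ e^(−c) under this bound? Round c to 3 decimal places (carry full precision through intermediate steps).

Write 213 = (1 + δ)μ, so δ = 213/109.096 − 1 = 0.9524089…
Then the exponent is δ²μ/(2 + δ) = (213 − μ)² / (μ·(2 + δ)) = 33.518085.

33.518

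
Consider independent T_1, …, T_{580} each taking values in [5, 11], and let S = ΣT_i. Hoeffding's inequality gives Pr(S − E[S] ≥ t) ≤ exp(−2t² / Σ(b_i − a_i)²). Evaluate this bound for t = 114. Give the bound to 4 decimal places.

0.2880

Σ(b_i − a_i)² = 580·(6)² = 20880.
Exponent = 2·114²/20880 = 1.2448.
Bound = exp(−1.2448) = 0.28799.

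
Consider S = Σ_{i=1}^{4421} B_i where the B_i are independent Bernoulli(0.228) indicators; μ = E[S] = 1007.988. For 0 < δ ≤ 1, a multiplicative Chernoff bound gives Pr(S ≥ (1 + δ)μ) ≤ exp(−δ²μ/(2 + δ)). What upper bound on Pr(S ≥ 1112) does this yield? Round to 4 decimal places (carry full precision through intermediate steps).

0.0061

Write 1112 = (1 + δ)μ, so δ = 1112/1007.988 − 1 = 0.1031877…
Then the exponent is δ²μ/(2 + δ) = (1112 − μ)² / (μ·(2 + δ)) = 5.103093.
Bound = exp(−5.103093) = 0.00608.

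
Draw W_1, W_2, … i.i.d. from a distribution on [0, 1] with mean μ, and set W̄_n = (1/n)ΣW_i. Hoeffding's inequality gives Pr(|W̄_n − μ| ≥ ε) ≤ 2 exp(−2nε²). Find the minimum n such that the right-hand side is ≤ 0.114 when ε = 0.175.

Require 2·exp(−2nε²) ≤ 0.114, i.e. 2nε² ≥ ln(2/0.114) = 2.864704.
So n ≥ 2.864704 / (2·0.175²) = 46.771.
The smallest integer n is 47.

47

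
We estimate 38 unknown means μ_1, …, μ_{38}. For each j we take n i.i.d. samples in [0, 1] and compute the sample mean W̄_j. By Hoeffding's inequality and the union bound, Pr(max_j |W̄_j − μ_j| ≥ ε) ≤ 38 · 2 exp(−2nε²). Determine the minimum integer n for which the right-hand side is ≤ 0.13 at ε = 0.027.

4370

Need 2·38·exp(−2nε²) ≤ 0.13, i.e. exp(−2nε²) ≤ 0.13/76.
So 2nε² ≥ ln(76/0.13) = 6.370954.
Hence n ≥ 6.370954/(2·0.027²) = 4369.653.
The smallest integer n is 4370.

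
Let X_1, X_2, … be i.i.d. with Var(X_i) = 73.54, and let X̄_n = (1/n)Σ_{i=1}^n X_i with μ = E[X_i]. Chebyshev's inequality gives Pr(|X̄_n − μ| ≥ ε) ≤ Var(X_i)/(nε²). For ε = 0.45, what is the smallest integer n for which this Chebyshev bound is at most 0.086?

4223

Require 73.54/(n·0.45²) ≤ 0.086, i.e. n ≥ 73.54/(0.086·0.45²) = 4222.796.
The smallest integer n is 4223.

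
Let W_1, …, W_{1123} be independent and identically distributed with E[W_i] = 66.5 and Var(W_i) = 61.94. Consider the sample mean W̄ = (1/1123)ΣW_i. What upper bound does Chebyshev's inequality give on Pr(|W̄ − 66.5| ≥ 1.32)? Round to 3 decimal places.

Var(W̄) = Var(W_i)/n = 61.94/1123 = 0.055156.
Chebyshev: Pr(|W̄ − 66.5| ≥ 1.32) ≤ Var(W̄)/(1.32)² = 61.94/(1123·1.32²) = 0.0317.

0.032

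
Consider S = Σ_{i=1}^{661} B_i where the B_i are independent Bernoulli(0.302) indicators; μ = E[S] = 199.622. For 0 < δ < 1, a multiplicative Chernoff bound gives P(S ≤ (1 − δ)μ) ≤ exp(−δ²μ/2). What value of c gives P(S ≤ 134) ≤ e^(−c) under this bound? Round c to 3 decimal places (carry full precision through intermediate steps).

Write 134 = (1 − δ)μ, so δ = 1 − 134/199.622 = 0.3287313…
Then the exponent is δ²μ/2 = (μ − 134)²/(2μ) = 10.786003.

10.786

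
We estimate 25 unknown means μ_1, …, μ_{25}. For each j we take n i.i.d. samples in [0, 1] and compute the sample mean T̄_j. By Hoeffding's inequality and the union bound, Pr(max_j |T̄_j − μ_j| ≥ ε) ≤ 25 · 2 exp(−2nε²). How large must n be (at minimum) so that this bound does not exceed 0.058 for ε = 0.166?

Need 2·25·exp(−2nε²) ≤ 0.058, i.e. exp(−2nε²) ≤ 0.058/50.
So 2nε² ≥ ln(50/0.058) = 6.759335.
Hence n ≥ 6.759335/(2·0.166²) = 122.647.
The smallest integer n is 123.

123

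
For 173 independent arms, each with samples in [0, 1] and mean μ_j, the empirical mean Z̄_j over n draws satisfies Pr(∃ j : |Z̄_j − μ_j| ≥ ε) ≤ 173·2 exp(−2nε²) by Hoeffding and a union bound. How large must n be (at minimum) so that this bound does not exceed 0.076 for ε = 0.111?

Need 2·173·exp(−2nε²) ≤ 0.076, i.e. exp(−2nε²) ≤ 0.076/346.
So 2nε² ≥ ln(346/0.076) = 8.423461.
Hence n ≥ 8.423461/(2·0.111²) = 341.833.
The smallest integer n is 342.

342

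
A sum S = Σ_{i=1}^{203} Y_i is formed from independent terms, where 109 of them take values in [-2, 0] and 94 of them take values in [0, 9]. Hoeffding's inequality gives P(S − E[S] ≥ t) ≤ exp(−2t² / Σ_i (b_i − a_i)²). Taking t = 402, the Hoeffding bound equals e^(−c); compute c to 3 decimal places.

Σ(b_i − a_i)² = 109·2² + 94·9² = 8050.
c = 2t² / 8050 = 2·402² / 8050 = 40.1501.

40.150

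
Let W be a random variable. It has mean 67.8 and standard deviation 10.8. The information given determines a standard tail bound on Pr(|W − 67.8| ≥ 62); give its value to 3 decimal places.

0.030

Mean and variance are known, so Chebyshev's inequality applies.
Chebyshev: Pr(|W − μ| ≥ t) ≤ Var(W)/t².
Var(W) = σ² = 10.8² = 116.64.
Bound = 116.64 / 3844 = 0.0303.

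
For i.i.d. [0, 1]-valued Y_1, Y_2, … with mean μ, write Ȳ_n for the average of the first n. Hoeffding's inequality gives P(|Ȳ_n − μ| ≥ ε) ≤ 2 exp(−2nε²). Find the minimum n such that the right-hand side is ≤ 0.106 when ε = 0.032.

Require 2·exp(−2nε²) ≤ 0.106, i.e. 2nε² ≥ ln(2/0.106) = 2.937463.
So n ≥ 2.937463 / (2·0.032²) = 1434.308.
The smallest integer n is 1435.

1435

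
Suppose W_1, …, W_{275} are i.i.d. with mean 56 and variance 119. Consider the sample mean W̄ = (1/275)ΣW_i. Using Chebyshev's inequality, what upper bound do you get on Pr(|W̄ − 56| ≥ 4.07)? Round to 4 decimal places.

Var(W̄) = Var(W_i)/n = 119/275 = 0.43273.
Chebyshev: Pr(|W̄ − 56| ≥ 4.07) ≤ Var(W̄)/(4.07)² = 119/(275·4.07²) = 0.0261.

0.0261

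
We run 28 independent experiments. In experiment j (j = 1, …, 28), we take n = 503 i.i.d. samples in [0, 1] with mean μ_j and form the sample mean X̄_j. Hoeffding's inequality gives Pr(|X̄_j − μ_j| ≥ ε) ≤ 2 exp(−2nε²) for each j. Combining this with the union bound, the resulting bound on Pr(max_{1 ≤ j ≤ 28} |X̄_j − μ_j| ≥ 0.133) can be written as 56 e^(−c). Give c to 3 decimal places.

17.795

Union bound over the 28 events: Pr(max_{1 ≤ j ≤ 28} |X̄_j − μ_j| ≥ 0.133) ≤ 28·2·exp(−2nε²) = 56 exp(−2·503·0.133²).
So c = 2·503·0.133² = 17.7951.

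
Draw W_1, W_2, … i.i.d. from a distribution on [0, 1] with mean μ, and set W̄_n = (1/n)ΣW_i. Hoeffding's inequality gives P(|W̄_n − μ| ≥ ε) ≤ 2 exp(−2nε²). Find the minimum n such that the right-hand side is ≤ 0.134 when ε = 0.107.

119

Require 2·exp(−2nε²) ≤ 0.134, i.e. 2nε² ≥ ln(2/0.134) = 2.703063.
So n ≥ 2.703063 / (2·0.107²) = 118.048.
The smallest integer n is 119.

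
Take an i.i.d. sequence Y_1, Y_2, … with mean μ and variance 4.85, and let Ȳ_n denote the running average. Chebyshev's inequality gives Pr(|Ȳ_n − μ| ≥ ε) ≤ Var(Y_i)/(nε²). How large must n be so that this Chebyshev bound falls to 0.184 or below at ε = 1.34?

Require 4.85/(n·1.34²) ≤ 0.184, i.e. n ≥ 4.85/(0.184·1.34²) = 14.680.
The smallest integer n is 15.

15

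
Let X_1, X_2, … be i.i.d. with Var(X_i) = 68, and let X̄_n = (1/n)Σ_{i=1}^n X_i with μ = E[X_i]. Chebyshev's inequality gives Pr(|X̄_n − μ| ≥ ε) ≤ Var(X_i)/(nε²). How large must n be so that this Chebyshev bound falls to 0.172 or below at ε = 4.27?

22

Require 68/(n·4.27²) ≤ 0.172, i.e. n ≥ 68/(0.172·4.27²) = 21.683.
The smallest integer n is 22.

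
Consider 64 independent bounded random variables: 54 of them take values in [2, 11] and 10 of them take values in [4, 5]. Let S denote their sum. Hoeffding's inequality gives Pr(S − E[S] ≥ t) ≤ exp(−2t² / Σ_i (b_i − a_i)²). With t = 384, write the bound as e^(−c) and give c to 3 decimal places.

67.270

Σ(b_i − a_i)² = 54·9² + 10·1² = 4384.
c = 2t² / 4384 = 2·384² / 4384 = 67.2701.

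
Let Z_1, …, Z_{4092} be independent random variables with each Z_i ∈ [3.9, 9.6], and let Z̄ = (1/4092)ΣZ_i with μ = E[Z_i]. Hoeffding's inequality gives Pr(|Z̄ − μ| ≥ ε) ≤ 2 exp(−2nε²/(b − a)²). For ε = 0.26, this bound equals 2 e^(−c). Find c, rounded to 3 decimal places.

c = 2nε²/(b − a)² = 2·4092·0.26² / 5.7² = 17.0280.

17.028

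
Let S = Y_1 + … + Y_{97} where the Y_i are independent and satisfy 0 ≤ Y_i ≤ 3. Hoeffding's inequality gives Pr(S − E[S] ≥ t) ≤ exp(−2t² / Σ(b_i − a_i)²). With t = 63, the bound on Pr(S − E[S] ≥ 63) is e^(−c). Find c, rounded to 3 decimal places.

9.093

Σ(b_i − a_i)² = 97·(3)² = 873.
c = 2t²/873 = 2·63²/873 = 9.0928.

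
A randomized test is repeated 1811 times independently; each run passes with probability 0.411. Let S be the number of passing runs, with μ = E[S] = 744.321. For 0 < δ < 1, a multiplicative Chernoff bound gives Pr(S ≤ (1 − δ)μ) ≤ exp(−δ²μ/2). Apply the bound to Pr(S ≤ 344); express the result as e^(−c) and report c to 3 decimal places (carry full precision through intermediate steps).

Write 344 = (1 − δ)μ, so δ = 1 − 344/744.321 = 0.5378338…
Then the exponent is δ²μ/2 = (μ − 344)²/(2μ) = 107.653085.

107.653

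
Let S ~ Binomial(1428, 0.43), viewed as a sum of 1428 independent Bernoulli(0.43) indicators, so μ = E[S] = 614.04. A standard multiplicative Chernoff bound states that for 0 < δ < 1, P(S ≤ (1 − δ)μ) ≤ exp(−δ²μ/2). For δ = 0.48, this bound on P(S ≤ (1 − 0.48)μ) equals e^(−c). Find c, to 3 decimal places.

c = δ²μ/2 = 0.48²·614.04/2 = 70.7374.

70.737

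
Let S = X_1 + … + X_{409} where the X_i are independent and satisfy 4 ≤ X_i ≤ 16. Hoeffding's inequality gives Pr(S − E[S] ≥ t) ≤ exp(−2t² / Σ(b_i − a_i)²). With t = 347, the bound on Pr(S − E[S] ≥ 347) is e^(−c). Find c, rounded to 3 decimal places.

4.089

Σ(b_i − a_i)² = 409·(12)² = 58896.
c = 2t²/58896 = 2·347²/58896 = 4.0889.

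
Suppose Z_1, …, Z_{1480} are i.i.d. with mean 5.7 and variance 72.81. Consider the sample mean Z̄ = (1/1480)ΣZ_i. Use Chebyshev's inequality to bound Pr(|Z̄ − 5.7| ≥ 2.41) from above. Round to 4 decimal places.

0.0085

Var(Z̄) = Var(Z_i)/n = 72.81/1480 = 0.049196.
Chebyshev: Pr(|Z̄ − 5.7| ≥ 2.41) ≤ Var(Z̄)/(2.41)² = 72.81/(1480·2.41²) = 0.0085.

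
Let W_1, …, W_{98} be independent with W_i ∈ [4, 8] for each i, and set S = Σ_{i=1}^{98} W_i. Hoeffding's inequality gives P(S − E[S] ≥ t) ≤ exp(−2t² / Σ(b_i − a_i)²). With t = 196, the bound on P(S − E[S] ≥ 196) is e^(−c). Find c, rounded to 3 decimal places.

49.000

Σ(b_i − a_i)² = 98·(4)² = 1568.
c = 2t²/1568 = 2·196²/1568 = 49.0000.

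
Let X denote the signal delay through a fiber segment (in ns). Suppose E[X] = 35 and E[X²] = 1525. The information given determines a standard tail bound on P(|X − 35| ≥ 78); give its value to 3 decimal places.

0.049

The first two moments determine the variance, so Chebyshev's inequality is the sharpest standard bound available.
Var(X) = E[X²] − (E[X])² = 1525 − 1225 = 300.
Chebyshev's inequality: P(|X − μ| ≥ t) ≤ Var(X)/t² = 300/6084 = 0.0493.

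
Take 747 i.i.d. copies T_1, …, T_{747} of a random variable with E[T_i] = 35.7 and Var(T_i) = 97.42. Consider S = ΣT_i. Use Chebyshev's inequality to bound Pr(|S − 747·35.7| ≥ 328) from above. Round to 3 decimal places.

Var(S) = n·Var(T_i) = 747·97.42 = 72772.74.
Chebyshev: Pr(|S − 747·35.7| ≥ 328) ≤ Var(S)/328² = 72772.74/107584 = 0.6764.

0.676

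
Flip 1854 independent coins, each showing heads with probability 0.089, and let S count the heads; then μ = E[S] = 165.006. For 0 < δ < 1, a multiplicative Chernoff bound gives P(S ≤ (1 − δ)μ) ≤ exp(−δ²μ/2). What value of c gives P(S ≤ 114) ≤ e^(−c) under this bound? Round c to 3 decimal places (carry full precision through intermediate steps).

7.883

Write 114 = (1 − δ)μ, so δ = 1 − 114/165.006 = 0.309116…
Then the exponent is δ²μ/2 = (μ − 114)²/(2μ) = 7.883386.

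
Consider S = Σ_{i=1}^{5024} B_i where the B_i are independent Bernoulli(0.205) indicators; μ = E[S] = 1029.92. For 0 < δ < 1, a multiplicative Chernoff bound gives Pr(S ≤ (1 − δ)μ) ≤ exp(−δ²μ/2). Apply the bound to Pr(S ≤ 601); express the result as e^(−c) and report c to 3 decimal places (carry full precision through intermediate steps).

89.314

Write 601 = (1 − δ)μ, so δ = 1 − 601/1029.92 = 0.4164595…
Then the exponent is δ²μ/2 = (μ − 601)²/(2μ) = 89.313911.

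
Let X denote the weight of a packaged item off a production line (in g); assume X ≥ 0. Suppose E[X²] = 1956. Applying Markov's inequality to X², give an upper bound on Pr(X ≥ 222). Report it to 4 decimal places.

Since X ≥ 0, the event {X ≥ 222} is the same as {X² ≥ 49284}.
Markov's inequality applied to X² gives Pr(X² ≥ 49284) ≤ E[X²]/49284 = 1956/49284 = 0.0397.

0.0397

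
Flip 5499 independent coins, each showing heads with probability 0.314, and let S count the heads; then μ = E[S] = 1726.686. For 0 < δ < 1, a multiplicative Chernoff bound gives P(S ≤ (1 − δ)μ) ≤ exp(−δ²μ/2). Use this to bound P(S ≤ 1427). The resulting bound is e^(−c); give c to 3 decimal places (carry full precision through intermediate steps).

Write 1427 = (1 − δ)μ, so δ = 1 − 1427/1726.686 = 0.1735614…
Then the exponent is δ²μ/2 = (μ − 1427)²/(2μ) = 26.006957.

26.007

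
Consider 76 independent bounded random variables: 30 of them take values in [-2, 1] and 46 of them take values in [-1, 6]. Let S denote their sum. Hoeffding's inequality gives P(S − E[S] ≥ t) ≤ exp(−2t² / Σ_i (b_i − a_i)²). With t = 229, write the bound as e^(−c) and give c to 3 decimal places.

Σ(b_i − a_i)² = 30·3² + 46·7² = 2524.
c = 2t² / 2524 = 2·229² / 2524 = 41.5539.

41.554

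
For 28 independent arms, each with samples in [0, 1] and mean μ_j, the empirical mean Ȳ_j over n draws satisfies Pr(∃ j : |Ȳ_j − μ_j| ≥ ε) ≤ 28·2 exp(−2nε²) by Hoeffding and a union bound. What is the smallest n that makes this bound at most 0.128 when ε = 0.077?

Need 2·28·exp(−2nε²) ≤ 0.128, i.e. exp(−2nε²) ≤ 0.128/56.
So 2nε² ≥ ln(56/0.128) = 6.081077.
Hence n ≥ 6.081077/(2·0.077²) = 512.825.
The smallest integer n is 513.

513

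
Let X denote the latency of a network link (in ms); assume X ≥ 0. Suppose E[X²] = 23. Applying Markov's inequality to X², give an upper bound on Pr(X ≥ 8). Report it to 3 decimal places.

0.359

Since X ≥ 0, the event {X ≥ 8} is the same as {X² ≥ 64}.
Markov's inequality applied to X² gives Pr(X² ≥ 64) ≤ E[X²]/64 = 23/64 = 0.3594.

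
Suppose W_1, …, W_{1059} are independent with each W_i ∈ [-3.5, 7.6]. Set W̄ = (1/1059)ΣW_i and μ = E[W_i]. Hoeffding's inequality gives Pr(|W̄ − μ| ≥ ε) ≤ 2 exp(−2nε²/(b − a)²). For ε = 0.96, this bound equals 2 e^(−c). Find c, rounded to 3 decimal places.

15.842

c = 2nε²/(b − a)² = 2·1059·0.96² / 11.1² = 15.8425.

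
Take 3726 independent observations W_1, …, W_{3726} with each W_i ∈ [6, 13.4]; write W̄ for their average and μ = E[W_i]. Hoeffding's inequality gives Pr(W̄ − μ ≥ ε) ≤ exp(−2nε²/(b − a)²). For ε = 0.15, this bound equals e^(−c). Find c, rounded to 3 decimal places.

3.062

c = 2nε²/(b − a)² = 2·3726·0.15² / 7.4² = 3.0619.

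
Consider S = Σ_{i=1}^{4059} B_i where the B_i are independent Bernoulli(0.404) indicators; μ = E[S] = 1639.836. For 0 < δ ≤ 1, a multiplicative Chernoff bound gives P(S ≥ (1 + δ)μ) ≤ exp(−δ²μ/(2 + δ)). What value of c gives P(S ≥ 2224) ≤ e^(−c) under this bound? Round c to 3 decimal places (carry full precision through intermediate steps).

Write 2224 = (1 + δ)μ, so δ = 2224/1639.836 − 1 = 0.3562332…
Then the exponent is δ²μ/(2 + δ) = (2224 − μ)² / (μ·(2 + δ)) = 88.318339.

88.318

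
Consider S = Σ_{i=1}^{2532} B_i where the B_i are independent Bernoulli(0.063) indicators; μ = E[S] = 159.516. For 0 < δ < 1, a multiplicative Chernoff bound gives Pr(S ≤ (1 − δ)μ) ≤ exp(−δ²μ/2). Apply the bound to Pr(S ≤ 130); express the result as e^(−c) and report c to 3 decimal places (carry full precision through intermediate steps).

Write 130 = (1 − δ)μ, so δ = 1 − 130/159.516 = 0.1850347…
Then the exponent is δ²μ/2 = (μ − 130)²/(2μ) = 2.730743.

2.731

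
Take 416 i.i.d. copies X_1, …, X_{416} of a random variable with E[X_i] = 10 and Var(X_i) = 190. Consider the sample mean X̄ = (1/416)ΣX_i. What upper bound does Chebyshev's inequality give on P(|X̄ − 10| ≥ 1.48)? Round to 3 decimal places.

Var(X̄) = Var(X_i)/n = 190/416 = 0.45673.
Chebyshev: P(|X̄ − 10| ≥ 1.48) ≤ Var(X̄)/(1.48)² = 190/(416·1.48²) = 0.2085.

0.209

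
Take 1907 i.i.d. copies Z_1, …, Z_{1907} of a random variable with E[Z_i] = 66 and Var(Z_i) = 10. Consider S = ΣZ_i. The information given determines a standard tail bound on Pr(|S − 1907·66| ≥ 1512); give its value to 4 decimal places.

0.0083

With mean and variance of each term known, Chebyshev's inequality bounds the deviation of the sum (or sample mean).
Var(S) = n·Var(Z_i) = 1907·10 = 19070.
Chebyshev: Pr(|S − 1907·66| ≥ 1512) ≤ Var(S)/1512² = 19070/2286144 = 0.0083.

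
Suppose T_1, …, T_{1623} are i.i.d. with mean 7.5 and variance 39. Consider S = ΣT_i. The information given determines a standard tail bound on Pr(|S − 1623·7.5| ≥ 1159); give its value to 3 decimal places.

With mean and variance of each term known, Chebyshev's inequality bounds the deviation of the sum (or sample mean).
Var(S) = n·Var(T_i) = 1623·39 = 63297.
Chebyshev: Pr(|S − 1623·7.5| ≥ 1159) ≤ Var(S)/1159² = 63297/1343281 = 0.0471.

0.047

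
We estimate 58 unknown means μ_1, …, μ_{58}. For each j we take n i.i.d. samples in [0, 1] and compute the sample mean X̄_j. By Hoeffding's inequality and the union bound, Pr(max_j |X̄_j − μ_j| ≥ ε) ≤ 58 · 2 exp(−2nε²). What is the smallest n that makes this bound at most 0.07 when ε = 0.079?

594

Need 2·58·exp(−2nε²) ≤ 0.07, i.e. exp(−2nε²) ≤ 0.07/116.
So 2nε² ≥ ln(116/0.07) = 7.412850.
Hence n ≥ 7.412850/(2·0.079²) = 593.883.
The smallest integer n is 594.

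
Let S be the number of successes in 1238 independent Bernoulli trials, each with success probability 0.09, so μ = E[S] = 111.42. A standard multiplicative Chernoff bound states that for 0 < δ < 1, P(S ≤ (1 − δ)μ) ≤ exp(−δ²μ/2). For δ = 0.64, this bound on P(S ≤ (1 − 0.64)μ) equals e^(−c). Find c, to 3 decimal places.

c = δ²μ/2 = 0.64²·111.42/2 = 22.8188.

22.819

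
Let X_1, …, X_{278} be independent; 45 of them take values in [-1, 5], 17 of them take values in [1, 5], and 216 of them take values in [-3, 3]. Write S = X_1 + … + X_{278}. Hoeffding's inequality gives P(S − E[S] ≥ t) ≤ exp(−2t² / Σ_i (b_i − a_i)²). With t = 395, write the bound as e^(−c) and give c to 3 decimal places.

Σ(b_i − a_i)² = 45·6² + 17·4² + 216·6² = 9668.
c = 2t² / 9668 = 2·395² / 9668 = 32.2766.

32.277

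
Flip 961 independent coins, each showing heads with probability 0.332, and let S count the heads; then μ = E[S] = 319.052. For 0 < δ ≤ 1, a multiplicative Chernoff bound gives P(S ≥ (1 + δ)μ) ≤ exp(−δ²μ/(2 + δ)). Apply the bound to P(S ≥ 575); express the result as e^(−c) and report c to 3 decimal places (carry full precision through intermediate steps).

73.272

Write 575 = (1 + δ)μ, so δ = 575/319.052 − 1 = 0.8022141…
Then the exponent is δ²μ/(2 + δ) = (575 − μ)² / (μ·(2 + δ)) = 73.272448.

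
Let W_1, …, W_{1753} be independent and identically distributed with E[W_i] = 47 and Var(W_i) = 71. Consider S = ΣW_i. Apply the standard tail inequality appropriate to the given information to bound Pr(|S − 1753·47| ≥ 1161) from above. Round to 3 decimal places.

With mean and variance of each term known, Chebyshev's inequality bounds the deviation of the sum (or sample mean).
Var(S) = n·Var(W_i) = 1753·71 = 124463.
Chebyshev: Pr(|S − 1753·47| ≥ 1161) ≤ Var(S)/1161² = 124463/1347921 = 0.0923.

0.092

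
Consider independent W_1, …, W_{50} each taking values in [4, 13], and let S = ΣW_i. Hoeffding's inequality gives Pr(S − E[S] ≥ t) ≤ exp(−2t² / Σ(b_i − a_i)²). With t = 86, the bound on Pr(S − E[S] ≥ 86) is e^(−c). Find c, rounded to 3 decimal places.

Σ(b_i − a_i)² = 50·(9)² = 4050.
c = 2t²/4050 = 2·86²/4050 = 3.6523.

3.652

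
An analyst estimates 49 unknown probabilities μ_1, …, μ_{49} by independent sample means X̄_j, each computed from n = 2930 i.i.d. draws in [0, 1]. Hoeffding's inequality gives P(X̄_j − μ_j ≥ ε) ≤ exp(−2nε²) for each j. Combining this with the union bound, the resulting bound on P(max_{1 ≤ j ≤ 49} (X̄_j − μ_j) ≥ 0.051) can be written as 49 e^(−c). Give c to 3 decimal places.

Union bound over the 49 events: P(max_{1 ≤ j ≤ 49} (X̄_j − μ_j) ≥ 0.051) ≤ 49·exp(−2nε²) = 49 exp(−2·2930·0.051²).
So c = 2·2930·0.051² = 15.2419.

15.242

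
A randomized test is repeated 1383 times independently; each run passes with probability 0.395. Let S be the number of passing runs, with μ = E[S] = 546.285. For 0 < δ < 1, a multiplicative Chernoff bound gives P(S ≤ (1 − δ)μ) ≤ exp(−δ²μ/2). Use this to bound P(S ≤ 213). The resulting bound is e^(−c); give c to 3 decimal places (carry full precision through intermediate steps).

101.668

Write 213 = (1 − δ)μ, so δ = 1 − 213/546.285 = 0.6100936…
Then the exponent is δ²μ/2 = (μ − 213)²/(2μ) = 101.667528.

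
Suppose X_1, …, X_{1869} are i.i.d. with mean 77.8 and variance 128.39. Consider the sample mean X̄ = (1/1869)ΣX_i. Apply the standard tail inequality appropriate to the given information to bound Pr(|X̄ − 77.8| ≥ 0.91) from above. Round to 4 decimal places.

With mean and variance of each term known, Chebyshev's inequality bounds the deviation of the sum (or sample mean).
Var(X̄) = Var(X_i)/n = 128.39/1869 = 0.068694.
Chebyshev: Pr(|X̄ − 77.8| ≥ 0.91) ≤ Var(X̄)/(0.91)² = 128.39/(1869·0.91²) = 0.0830.

0.0830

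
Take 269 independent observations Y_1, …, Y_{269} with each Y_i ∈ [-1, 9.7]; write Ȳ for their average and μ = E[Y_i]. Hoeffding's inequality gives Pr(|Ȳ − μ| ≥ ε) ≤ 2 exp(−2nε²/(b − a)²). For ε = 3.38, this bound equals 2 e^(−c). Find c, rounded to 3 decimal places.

c = 2nε²/(b − a)² = 2·269·3.38² / 10.7² = 53.6844.

53.684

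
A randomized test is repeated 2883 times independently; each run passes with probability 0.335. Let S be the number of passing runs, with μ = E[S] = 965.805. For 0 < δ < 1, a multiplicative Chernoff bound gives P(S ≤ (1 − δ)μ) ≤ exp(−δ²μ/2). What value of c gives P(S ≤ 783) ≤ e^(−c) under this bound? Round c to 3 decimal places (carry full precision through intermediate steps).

17.300

Write 783 = (1 − δ)μ, so δ = 1 − 783/965.805 = 0.1892773…
Then the exponent is δ²μ/2 = (μ − 783)²/(2μ) = 17.300422.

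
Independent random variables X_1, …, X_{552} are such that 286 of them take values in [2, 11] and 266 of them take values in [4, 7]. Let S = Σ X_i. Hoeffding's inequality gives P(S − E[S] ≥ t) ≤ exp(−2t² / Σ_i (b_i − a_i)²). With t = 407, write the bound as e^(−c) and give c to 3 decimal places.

12.962

Σ(b_i − a_i)² = 286·9² + 266·3² = 25560.
c = 2t² / 25560 = 2·407² / 25560 = 12.9616.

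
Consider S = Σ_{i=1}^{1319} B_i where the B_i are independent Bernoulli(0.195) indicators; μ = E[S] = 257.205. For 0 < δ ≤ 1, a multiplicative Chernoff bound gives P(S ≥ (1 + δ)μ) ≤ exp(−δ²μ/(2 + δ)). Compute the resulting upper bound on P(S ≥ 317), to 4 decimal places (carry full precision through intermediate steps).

0.0020

Write 317 = (1 + δ)μ, so δ = 317/257.205 − 1 = 0.2324799…
Then the exponent is δ²μ/(2 + δ) = (317 − μ)² / (μ·(2 + δ)) = 6.226769.
Bound = exp(−6.226769) = 0.00198.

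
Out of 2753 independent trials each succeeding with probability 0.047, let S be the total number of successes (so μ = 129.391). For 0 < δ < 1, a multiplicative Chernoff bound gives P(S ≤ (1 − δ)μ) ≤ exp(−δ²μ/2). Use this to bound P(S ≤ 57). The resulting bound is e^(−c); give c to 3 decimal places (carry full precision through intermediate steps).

Write 57 = (1 − δ)μ, so δ = 1 − 57/129.391 = 0.5594748…
Then the exponent is δ²μ/2 = (μ − 57)²/(2μ) = 20.250469.

20.250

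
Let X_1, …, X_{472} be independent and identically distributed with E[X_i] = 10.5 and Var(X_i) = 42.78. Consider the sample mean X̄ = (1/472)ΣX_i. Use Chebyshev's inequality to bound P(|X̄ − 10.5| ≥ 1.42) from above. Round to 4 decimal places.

0.0449

Var(X̄) = Var(X_i)/n = 42.78/472 = 0.090636.
Chebyshev: P(|X̄ − 10.5| ≥ 1.42) ≤ Var(X̄)/(1.42)² = 42.78/(472·1.42²) = 0.0449.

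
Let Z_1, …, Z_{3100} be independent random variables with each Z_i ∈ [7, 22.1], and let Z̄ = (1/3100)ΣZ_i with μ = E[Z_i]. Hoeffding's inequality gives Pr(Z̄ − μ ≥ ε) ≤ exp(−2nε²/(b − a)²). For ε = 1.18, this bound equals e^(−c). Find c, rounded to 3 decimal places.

37.862

c = 2nε²/(b − a)² = 2·3100·1.18² / 15.1² = 37.8618.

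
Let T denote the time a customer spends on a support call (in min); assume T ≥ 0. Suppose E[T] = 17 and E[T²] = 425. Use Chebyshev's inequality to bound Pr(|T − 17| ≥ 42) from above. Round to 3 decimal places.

Var(T) = E[T²] − (E[T])² = 425 − 289 = 136.
Chebyshev's inequality: Pr(|T − μ| ≥ t) ≤ Var(T)/t² = 136/1764 = 0.0771.

0.077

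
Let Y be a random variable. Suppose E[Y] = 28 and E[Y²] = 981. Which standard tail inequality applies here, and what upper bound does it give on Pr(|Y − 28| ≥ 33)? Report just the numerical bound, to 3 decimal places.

0.181

The first two moments determine the variance, so Chebyshev's inequality is the sharpest standard bound available.
Var(Y) = E[Y²] − (E[Y])² = 981 − 784 = 197.
Chebyshev's inequality: Pr(|Y − μ| ≥ t) ≤ Var(Y)/t² = 197/1089 = 0.1809.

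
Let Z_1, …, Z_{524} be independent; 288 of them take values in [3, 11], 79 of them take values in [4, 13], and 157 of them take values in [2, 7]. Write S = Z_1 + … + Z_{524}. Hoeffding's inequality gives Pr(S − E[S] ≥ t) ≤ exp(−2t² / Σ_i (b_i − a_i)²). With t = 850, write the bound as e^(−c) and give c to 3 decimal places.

Σ(b_i − a_i)² = 288·8² + 79·9² + 157·5² = 28756.
c = 2t² / 28756 = 2·850² / 28756 = 50.2504.

50.250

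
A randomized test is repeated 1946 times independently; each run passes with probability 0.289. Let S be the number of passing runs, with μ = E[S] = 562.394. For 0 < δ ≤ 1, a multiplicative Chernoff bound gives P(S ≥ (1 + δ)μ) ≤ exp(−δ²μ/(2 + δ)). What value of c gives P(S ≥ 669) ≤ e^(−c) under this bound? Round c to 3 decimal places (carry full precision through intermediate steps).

Write 669 = (1 + δ)μ, so δ = 669/562.394 − 1 = 0.1895575…
Then the exponent is δ²μ/(2 + δ) = (669 − μ)² / (μ·(2 + δ)) = 9.229247.

9.229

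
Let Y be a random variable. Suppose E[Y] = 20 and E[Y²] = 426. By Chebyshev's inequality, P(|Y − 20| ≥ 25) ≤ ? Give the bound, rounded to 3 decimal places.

0.042

Var(Y) = E[Y²] − (E[Y])² = 426 − 400 = 26.
Chebyshev's inequality: P(|Y − μ| ≥ t) ≤ Var(Y)/t² = 26/625 = 0.0416.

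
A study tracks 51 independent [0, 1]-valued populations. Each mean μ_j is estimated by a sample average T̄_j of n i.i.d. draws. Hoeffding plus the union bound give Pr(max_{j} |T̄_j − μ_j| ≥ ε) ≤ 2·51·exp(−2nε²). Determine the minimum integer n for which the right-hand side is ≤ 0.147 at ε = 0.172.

111

Need 2·51·exp(−2nε²) ≤ 0.147, i.e. exp(−2nε²) ≤ 0.147/102.
So 2nε² ≥ ln(102/0.147) = 6.542296.
Hence n ≥ 6.542296/(2·0.172²) = 110.572.
The smallest integer n is 111.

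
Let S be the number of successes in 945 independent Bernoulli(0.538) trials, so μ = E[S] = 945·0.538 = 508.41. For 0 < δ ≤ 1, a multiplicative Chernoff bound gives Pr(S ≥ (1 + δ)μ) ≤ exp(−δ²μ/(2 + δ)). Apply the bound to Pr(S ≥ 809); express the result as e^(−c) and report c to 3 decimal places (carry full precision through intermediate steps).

Write 809 = (1 + δ)μ, so δ = 809/508.41 − 1 = 0.5912354…
Then the exponent is δ²μ/(2 + δ) = (809 − μ)² / (μ·(2 + δ)) = 68.584835.

68.585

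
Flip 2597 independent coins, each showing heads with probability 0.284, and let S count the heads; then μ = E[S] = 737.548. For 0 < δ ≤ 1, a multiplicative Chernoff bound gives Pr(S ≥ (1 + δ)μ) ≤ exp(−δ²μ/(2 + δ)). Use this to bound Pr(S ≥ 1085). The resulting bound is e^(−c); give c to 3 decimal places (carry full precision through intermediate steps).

Write 1085 = (1 + δ)μ, so δ = 1085/737.548 − 1 = 0.4710907…
Then the exponent is δ²μ/(2 + δ) = (1085 − μ)² / (μ·(2 + δ)) = 66.238526.

66.239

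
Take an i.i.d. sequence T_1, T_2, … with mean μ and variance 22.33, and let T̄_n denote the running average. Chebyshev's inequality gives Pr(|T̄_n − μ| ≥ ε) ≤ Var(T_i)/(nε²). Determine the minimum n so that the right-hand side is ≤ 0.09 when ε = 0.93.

Require 22.33/(n·0.93²) ≤ 0.09, i.e. n ≥ 22.33/(0.09·0.93²) = 286.867.
The smallest integer n is 287.

287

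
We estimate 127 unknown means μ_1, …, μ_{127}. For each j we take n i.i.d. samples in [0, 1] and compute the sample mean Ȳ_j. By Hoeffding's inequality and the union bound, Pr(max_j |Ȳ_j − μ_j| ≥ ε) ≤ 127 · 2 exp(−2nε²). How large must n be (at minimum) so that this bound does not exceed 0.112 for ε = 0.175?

Need 2·127·exp(−2nε²) ≤ 0.112, i.e. exp(−2nε²) ≤ 0.112/254.
So 2nε² ≥ ln(254/0.112) = 7.726591.
Hence n ≥ 7.726591/(2·0.175²) = 126.148.
The smallest integer n is 127.

127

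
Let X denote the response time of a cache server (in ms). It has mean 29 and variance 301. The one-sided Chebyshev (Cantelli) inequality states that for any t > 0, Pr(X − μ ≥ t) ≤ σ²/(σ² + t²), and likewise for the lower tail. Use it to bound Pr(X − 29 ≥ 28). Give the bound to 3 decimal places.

Here σ² = 301 and t = 28, so σ² + t² = 1085.
Cantelli's bound: 301/1085 = 0.2774.

0.277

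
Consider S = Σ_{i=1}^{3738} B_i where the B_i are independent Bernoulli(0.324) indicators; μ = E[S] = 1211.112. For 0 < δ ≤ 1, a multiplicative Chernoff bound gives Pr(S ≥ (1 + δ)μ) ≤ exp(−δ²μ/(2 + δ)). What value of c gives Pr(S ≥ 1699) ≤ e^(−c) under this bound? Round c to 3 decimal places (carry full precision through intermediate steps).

Write 1699 = (1 + δ)μ, so δ = 1699/1211.112 − 1 = 0.402843…
Then the exponent is δ²μ/(2 + δ) = (1699 − μ)² / (μ·(2 + δ)) = 81.795718.

81.796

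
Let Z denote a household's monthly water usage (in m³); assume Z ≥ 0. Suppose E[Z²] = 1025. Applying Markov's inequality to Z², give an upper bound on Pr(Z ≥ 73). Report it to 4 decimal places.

0.1923

Since Z ≥ 0, the event {Z ≥ 73} is the same as {Z² ≥ 5329}.
Markov's inequality applied to Z² gives Pr(Z² ≥ 5329) ≤ E[Z²]/5329 = 1025/5329 = 0.1923.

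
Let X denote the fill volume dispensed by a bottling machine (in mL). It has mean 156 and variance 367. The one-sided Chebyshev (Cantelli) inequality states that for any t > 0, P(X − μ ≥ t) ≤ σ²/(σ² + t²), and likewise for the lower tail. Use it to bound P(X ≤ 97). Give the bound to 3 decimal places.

0.095

Here σ² = 367 and t = 59, so σ² + t² = 3848.
Cantelli's bound: 367/3848 = 0.0954.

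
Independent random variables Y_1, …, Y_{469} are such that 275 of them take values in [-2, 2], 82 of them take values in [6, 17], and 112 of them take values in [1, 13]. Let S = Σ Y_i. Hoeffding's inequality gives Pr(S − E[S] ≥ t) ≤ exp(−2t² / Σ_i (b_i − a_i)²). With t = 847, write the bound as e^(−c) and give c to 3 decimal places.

Σ(b_i − a_i)² = 275·4² + 82·11² + 112·12² = 30450.
c = 2t² / 30450 = 2·847² / 30450 = 47.1205.

47.120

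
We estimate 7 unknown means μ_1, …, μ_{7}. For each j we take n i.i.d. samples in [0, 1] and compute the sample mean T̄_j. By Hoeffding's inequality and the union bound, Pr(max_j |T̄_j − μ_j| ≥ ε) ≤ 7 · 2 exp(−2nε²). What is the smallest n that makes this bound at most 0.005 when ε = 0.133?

225

Need 2·7·exp(−2nε²) ≤ 0.005, i.e. exp(−2nε²) ≤ 0.005/14.
So 2nε² ≥ ln(14/0.005) = 7.937375.
Hence n ≥ 7.937375/(2·0.133²) = 224.359.
The smallest integer n is 225.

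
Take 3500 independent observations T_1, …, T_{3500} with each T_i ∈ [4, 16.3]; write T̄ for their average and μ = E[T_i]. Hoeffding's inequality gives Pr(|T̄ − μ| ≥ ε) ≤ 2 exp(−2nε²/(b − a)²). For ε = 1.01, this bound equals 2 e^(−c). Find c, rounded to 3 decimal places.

c = 2nε²/(b − a)² = 2·3500·1.01² / 12.3² = 47.1988.

47.199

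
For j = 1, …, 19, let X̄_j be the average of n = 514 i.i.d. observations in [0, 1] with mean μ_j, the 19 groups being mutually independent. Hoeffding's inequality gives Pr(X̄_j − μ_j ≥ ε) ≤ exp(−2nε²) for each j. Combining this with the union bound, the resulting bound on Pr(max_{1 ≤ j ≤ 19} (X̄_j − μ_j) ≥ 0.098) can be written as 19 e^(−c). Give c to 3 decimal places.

Union bound over the 19 events: Pr(max_{1 ≤ j ≤ 19} (X̄_j − μ_j) ≥ 0.098) ≤ 19·exp(−2nε²) = 19 exp(−2·514·0.098²).
So c = 2·514·0.098² = 9.8729.

9.873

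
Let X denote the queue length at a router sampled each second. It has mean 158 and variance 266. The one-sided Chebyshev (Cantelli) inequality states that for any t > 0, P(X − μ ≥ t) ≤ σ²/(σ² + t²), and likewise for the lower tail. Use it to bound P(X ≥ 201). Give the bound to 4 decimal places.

0.1258

Here σ² = 266 and t = 43, so σ² + t² = 2115.
Cantelli's bound: 266/2115 = 0.1258.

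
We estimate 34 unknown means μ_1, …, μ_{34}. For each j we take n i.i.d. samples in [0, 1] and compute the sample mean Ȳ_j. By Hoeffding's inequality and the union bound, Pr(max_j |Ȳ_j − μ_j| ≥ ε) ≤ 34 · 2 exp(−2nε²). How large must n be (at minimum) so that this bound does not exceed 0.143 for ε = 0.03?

Need 2·34·exp(−2nε²) ≤ 0.143, i.e. exp(−2nε²) ≤ 0.143/68.
So 2nε² ≥ ln(68/0.143) = 6.164418.
Hence n ≥ 6.164418/(2·0.03²) = 3424.677.
The smallest integer n is 3425.

3425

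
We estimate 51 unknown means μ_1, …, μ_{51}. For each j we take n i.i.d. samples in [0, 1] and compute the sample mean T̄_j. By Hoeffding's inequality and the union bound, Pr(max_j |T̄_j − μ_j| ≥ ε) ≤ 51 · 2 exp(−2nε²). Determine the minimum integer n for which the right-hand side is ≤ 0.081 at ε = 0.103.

337

Need 2·51·exp(−2nε²) ≤ 0.081, i.e. exp(−2nε²) ≤ 0.081/102.
So 2nε² ≥ ln(102/0.081) = 7.138279.
Hence n ≥ 7.138279/(2·0.103²) = 336.426.
The smallest integer n is 337.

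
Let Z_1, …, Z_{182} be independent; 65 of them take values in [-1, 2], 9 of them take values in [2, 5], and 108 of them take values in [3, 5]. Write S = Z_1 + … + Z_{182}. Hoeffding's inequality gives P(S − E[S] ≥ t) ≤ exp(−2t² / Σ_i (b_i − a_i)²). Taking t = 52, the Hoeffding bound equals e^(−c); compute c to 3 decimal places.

Σ(b_i − a_i)² = 65·3² + 9·3² + 108·2² = 1098.
c = 2t² / 1098 = 2·52² / 1098 = 4.9253.

4.925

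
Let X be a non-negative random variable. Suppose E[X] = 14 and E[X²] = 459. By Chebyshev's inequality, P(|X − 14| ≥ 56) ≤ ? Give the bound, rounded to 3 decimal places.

0.084

Var(X) = E[X²] − (E[X])² = 459 − 196 = 263.
Chebyshev's inequality: P(|X − μ| ≥ t) ≤ Var(X)/t² = 263/3136 = 0.0839.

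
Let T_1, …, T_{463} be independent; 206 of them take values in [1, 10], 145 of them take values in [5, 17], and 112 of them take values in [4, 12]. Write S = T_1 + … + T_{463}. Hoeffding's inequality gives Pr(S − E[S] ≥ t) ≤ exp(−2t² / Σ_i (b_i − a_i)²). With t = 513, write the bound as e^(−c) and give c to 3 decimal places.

Σ(b_i − a_i)² = 206·9² + 145·12² + 112·8² = 44734.
c = 2t² / 44734 = 2·513² / 44734 = 11.7659.

11.766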